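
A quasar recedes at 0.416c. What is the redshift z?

β = 0.416
(1+β)/(1-β) = 1.416/0.584 = 2.4247
√(2.4247) = 1.5571
z = 1.5571 - 1 = 0.5571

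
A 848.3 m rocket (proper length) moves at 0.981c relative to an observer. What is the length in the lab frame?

Proper length L₀ = 848.3 m
γ = 1/√(1 - 0.981²) = 5.154
L = L₀/γ = 848.3/5.154 = 164.6 m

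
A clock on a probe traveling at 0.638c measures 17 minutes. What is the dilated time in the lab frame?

Proper time Δt₀ = 17 minutes
γ = 1/√(1 - 0.638²) = 1.299
Δt = γΔt₀ = 1.299 × 17 = 22.08 minutes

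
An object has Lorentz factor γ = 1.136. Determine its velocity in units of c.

From γ = 1/√(1 - v²/c²):
1/γ² = 1/1.136² = 0.774896
v²/c² = 1 - 0.774896 = 0.225104
v/c = √(0.225104) = 0.4745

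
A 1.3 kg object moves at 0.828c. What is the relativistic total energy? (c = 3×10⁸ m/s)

γ = 1/√(1 - 0.828²) = 1.7834
mc² = 1.3 × (3×10⁸)² = 1.170×10¹⁷ J
E = γmc² = 1.7834 × 1.170×10¹⁷ = 2.087×10¹⁷ J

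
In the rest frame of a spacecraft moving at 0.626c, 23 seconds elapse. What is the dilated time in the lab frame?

Proper time Δt₀ = 23 seconds
γ = 1/√(1 - 0.626²) = 1.282
Δt = γΔt₀ = 1.282 × 23 = 29.49 seconds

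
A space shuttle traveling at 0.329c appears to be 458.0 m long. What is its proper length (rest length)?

Contracted length L = 458.0 m
γ = 1/√(1 - 0.329²) = 1.059
L₀ = γL = 1.059 × 458.0 = 485.0 m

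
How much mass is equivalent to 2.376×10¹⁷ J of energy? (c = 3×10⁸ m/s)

From E = mc², we get m = E/c²
c² = (3×10⁸)² = 9×10¹⁶ m²/s²
m = 2.376×10¹⁷ / 9×10¹⁶ = 2.640 kg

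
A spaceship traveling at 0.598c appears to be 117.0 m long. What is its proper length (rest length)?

Contracted length L = 117.0 m
γ = 1/√(1 - 0.598²) = 1.248
L₀ = γL = 1.248 × 117.0 = 146.0 m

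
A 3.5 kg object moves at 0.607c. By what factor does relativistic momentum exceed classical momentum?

p_rel = γmv, p_class = mv
Ratio = γ = 1/√(1 - 0.607²) = 1.258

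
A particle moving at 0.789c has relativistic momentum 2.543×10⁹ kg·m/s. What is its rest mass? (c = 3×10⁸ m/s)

γ = 1/√(1 - 0.789²) = 1.6276
v = 0.789 × 3×10⁸ = 2.367×10⁸ m/s
m = p/(γv) = 2.543×10⁹/(1.6276 × 2.367×10⁸) = 6.601 kg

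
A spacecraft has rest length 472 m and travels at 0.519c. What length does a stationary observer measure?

Proper length L₀ = 472 m
γ = 1/√(1 - 0.519²) = 1.1699
L = L₀/γ = 472/1.1699 = 403.5 m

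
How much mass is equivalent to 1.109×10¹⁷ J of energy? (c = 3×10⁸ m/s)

From E = mc², we get m = E/c²
c² = (3×10⁸)² = 9×10¹⁶ m²/s²
m = 1.109×10¹⁷ / 9×10¹⁶ = 1.232 kg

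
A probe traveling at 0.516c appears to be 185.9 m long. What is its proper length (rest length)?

Contracted length L = 185.9 m
γ = 1/√(1 - 0.516²) = 1.1674
L₀ = γL = 1.1674 × 185.9 = 217.0 m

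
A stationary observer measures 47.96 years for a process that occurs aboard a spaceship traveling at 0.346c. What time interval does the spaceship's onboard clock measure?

Dilated time Δt = 47.96 years
γ = 1/√(1 - 0.346²) = 1.0658
Δt₀ = Δt/γ = 47.96/1.0658 = 45.00 years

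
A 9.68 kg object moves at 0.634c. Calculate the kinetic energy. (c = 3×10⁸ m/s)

γ = 1/√(1 - 0.634²) = 1.293104
γ - 1 = 0.293104
KE = (γ-1)mc² = 0.293104 × 9.68 × (3×10⁸)² = 2.554×10¹⁷ J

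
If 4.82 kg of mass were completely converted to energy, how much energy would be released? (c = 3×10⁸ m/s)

Using E = mc²:
c² = (3×10⁸)² = 9×10¹⁶ m²/s²
E = 4.82 × 9×10¹⁶ = 4.338×10¹⁷ J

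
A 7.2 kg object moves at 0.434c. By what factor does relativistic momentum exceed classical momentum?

p_rel = γmv, p_class = mv
Ratio = γ = 1/√(1 - 0.434²) = 1.110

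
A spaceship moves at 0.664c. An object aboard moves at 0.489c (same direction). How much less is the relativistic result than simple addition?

Classical: u' + v = 0.489 + 0.664 = 1.153c
Relativistic: u = (0.489 + 0.664)/(1 + 0.324696) = 1.153/1.324696 = 0.8704c
Difference: 1.153 - 0.8704 = 0.2826c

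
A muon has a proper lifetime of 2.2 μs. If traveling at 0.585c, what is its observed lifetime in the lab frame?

Proper lifetime τ₀ = 2.2 μs
γ = 1/√(1 - 0.585²) = 1.233
τ = γτ₀ = 1.233 × 2.2 μs = 2.713 μs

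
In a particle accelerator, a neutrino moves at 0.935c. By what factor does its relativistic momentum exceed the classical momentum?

p_rel = γmv, p_class = mv
Ratio = γ = 1/√(1 - 0.935²)
= 1/√(0.125775) = 2.820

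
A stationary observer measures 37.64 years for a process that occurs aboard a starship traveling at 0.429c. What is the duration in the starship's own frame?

Dilated time Δt = 37.64 years
γ = 1/√(1 - 0.429²) = 1.107
Δt₀ = Δt/γ = 37.64/1.107 = 34.00 years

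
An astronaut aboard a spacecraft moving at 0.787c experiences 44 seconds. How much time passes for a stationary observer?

Proper time Δt₀ = 44 seconds
γ = 1/√(1 - 0.787²) = 1.621
Δt = γΔt₀ = 1.621 × 44 = 71.32 seconds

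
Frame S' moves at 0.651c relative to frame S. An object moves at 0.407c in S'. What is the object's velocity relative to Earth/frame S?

u = (u' + v)/(1 + u'v/c²)
Numerator: 0.407 + 0.651 = 1.058
Denominator: 1 + 0.264957 = 1.264957
u = 1.058/1.264957 = 0.8364c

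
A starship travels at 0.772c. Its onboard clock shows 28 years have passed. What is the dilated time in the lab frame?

Proper time Δt₀ = 28 years
γ = 1/√(1 - 0.772²) = 1.5733
Δt = γΔt₀ = 1.5733 × 28 = 44.05 years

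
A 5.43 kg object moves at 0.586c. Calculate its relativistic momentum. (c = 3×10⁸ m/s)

γ = 1/√(1 - 0.586²) = 1.234
v = 0.586 × 3×10⁸ = 1.758×10⁸ m/s
p = γmv = 1.234 × 5.43 × 1.758×10⁸ = 1.178×10⁹ kg·m/s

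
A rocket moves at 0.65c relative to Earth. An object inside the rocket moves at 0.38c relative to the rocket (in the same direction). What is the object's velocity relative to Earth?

u = (u' + v)/(1 + u'v/c²)
Numerator: 0.38 + 0.65 = 1.03
Denominator: 1 + 0.247 = 1.247
u = 1.03/1.247 = 0.8260c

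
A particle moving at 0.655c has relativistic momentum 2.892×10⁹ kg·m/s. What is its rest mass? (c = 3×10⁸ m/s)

γ = 1/√(1 - 0.655²) = 1.323
v = 0.655 × 3×10⁸ = 1.965×10⁸ m/s
m = p/(γv) = 2.892×10⁹/(1.323 × 1.965×10⁸) = 11.12 kg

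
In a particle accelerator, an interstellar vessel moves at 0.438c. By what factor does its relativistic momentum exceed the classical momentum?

p_rel = γmv, p_class = mv
Ratio = γ = 1/√(1 - 0.438²)
= 1/√(0.808156) = 1.112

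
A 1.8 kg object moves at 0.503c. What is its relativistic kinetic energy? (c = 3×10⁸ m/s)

γ = 1/√(1 - 0.503²) = 1.15702
γ - 1 = 0.15702
KE = (γ-1)mc² = 0.15702 × 1.8 × (3×10⁸)² = 2.544×10¹⁶ J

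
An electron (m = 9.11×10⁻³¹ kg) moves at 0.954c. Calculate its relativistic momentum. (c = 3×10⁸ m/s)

γ = 1/√(1 - 0.954²) = 3.3355
v = 0.954 × 3×10⁸ = 2.862×10⁸ m/s
p = γmv = 3.3355 × 9.11×10⁻³¹ × 2.862×10⁸ = 8.697×10⁻²² kg·m/s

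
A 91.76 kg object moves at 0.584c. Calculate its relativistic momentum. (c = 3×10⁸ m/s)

γ = 1/√(1 - 0.584²) = 1.2319
v = 0.584 × 3×10⁸ = 1.752×10⁸ m/s
p = γmv = 1.2319 × 91.76 × 1.752×10⁸ = 1.980×10¹⁰ kg·m/s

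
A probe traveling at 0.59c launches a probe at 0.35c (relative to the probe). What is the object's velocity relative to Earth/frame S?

u = (u' + v)/(1 + u'v/c²)
Numerator: 0.35 + 0.59 = 0.94
Denominator: 1 + 0.2065 = 1.2065
u = 0.94/1.2065 = 0.7791c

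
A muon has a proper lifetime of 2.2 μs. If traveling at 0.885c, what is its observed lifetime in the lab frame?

Proper lifetime τ₀ = 2.2 μs
γ = 1/√(1 - 0.885²) = 2.1478
τ = γτ₀ = 2.1478 × 2.2 μs = 4.725 μs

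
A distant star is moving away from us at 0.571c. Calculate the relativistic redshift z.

β = 0.571
(1+β)/(1-β) = 1.571/0.429 = 3.662
√(3.662) = 1.9136
z = 1.9136 - 1 = 0.9136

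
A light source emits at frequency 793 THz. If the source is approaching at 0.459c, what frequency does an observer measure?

β = v/c = 0.459
(1+β)/(1-β) = 1.459/0.541 = 2.697
Doppler factor = √(2.697) = 1.642
f_obs = 793 × 1.642 = 1302 THz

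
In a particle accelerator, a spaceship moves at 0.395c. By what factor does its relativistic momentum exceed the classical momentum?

p_rel = γmv, p_class = mv
Ratio = γ = 1/√(1 - 0.395²)
= 1/√(0.843975) = 1.089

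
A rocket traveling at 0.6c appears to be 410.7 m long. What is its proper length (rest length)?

Contracted length L = 410.7 m
γ = 1/√(1 - 0.6²) = 1.250
L₀ = γL = 1.250 × 410.7 = 513.4 m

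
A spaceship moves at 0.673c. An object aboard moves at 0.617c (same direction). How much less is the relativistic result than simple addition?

Classical: u' + v = 0.617 + 0.673 = 1.29c
Relativistic: u = (0.617 + 0.673)/(1 + 0.415241) = 1.29/1.415241 = 0.9115c
Difference: 1.29 - 0.9115 = 0.3785c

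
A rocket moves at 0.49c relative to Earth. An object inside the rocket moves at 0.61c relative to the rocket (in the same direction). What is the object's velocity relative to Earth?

u = (u' + v)/(1 + u'v/c²)
Numerator: 0.61 + 0.49 = 1.1
Denominator: 1 + 0.2989 = 1.2989
u = 1.1/1.2989 = 0.8469c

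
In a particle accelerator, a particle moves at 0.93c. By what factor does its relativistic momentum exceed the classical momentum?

p_rel = γmv, p_class = mv
Ratio = γ = 1/√(1 - 0.93²)
= 1/√(0.1351) = 2.721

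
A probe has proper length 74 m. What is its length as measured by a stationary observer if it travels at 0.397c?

Proper length L₀ = 74 m
γ = 1/√(1 - 0.397²) = 1.0895
L = L₀/γ = 74/1.0895 = 67.92 m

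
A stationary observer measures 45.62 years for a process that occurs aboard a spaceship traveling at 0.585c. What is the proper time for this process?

Dilated time Δt = 45.62 years
γ = 1/√(1 - 0.585²) = 1.233
Δt₀ = Δt/γ = 45.62/1.233 = 37.00 years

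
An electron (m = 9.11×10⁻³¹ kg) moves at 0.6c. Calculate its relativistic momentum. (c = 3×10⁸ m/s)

γ = 1/√(1 - 0.6²) = 1.250
v = 0.6 × 3×10⁸ = 1.800×10⁸ m/s
p = γmv = 1.250 × 9.11×10⁻³¹ × 1.800×10⁸ = 2.050×10⁻²² kg·m/s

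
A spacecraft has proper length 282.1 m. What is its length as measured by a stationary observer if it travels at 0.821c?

Proper length L₀ = 282.1 m
γ = 1/√(1 - 0.821²) = 1.7515
L = L₀/γ = 282.1/1.7515 = 161.1 m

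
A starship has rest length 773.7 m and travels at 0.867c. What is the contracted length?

Proper length L₀ = 773.7 m
γ = 1/√(1 - 0.867²) = 2.007
L = L₀/γ = 773.7/2.007 = 385.5 m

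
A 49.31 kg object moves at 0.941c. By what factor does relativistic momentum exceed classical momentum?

p_rel = γmv, p_class = mv
Ratio = γ = 1/√(1 - 0.941²) = 2.955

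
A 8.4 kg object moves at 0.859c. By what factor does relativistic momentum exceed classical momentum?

p_rel = γmv, p_class = mv
Ratio = γ = 1/√(1 - 0.859²) = 1.953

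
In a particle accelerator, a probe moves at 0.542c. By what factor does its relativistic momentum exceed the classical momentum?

p_rel = γmv, p_class = mv
Ratio = γ = 1/√(1 - 0.542²)
= 1/√(0.706236) = 1.190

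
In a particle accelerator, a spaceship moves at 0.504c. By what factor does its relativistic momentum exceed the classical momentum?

p_rel = γmv, p_class = mv
Ratio = γ = 1/√(1 - 0.504²)
= 1/√(0.745984) = 1.158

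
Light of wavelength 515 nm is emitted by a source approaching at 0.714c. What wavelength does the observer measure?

β = 0.714
Wavelength Doppler factor = √(0.286/1.714) = √(0.1669) = 0.4085
λ_obs = 515 × 0.4085 = 210.4 nm (blueshift)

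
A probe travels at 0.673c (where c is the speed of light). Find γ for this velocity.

v/c = 0.673, so (v/c)² = 0.452929
1 - (v/c)² = 0.547071
γ = 1/√(0.547071) = 1.352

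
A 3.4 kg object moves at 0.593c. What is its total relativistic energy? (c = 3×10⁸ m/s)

γ = 1/√(1 - 0.593²) = 1.2419
mc² = 3.4 × (3×10⁸)² = 3.060×10¹⁷ J
E = γmc² = 1.2419 × 3.060×10¹⁷ = 3.800×10¹⁷ J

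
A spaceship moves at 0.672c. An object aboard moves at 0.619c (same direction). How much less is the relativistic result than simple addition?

Classical: u' + v = 0.619 + 0.672 = 1.291c
Relativistic: u = (0.619 + 0.672)/(1 + 0.415968) = 1.291/1.415968 = 0.9117c
Difference: 1.291 - 0.9117 = 0.3793c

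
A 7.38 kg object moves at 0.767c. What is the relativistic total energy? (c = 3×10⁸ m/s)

γ = 1/√(1 - 0.767²) = 1.558
mc² = 7.38 × (3×10⁸)² = 6.642×10¹⁷ J
E = γmc² = 1.558 × 6.642×10¹⁷ = 1.035×10¹⁸ J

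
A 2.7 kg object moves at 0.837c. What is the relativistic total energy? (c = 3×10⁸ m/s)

γ = 1/√(1 - 0.837²) = 1.8275
mc² = 2.7 × (3×10⁸)² = 2.430×10¹⁷ J
E = γmc² = 1.8275 × 2.430×10¹⁷ = 4.441×10¹⁷ J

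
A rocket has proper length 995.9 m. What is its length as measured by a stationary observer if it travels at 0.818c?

Proper length L₀ = 995.9 m
γ = 1/√(1 - 0.818²) = 1.7385
L = L₀/γ = 995.9/1.7385 = 572.9 m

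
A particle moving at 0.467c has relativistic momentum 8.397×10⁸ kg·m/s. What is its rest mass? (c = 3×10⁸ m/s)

γ = 1/√(1 - 0.467²) = 1.1309
v = 0.467 × 3×10⁸ = 1.401×10⁸ m/s
m = p/(γv) = 8.397×10⁸/(1.1309 × 1.401×10⁸) = 5.300 kg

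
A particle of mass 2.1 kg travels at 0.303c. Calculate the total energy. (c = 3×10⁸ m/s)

γ = 1/√(1 - 0.303²) = 1.049
mc² = 2.1 × (3×10⁸)² = 1.890×10¹⁷ J
E = γmc² = 1.049 × 1.890×10¹⁷ = 1.983×10¹⁷ J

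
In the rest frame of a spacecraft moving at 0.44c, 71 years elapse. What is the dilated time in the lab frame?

Proper time Δt₀ = 71 years
γ = 1/√(1 - 0.44²) = 1.11359
Δt = γΔt₀ = 1.11359 × 71 = 79.06 years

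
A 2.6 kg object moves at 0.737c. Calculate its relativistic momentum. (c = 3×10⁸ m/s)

γ = 1/√(1 - 0.737²) = 1.4795
v = 0.737 × 3×10⁸ = 2.211×10⁸ m/s
p = γmv = 1.4795 × 2.6 × 2.211×10⁸ = 8.505×10⁸ kg·m/s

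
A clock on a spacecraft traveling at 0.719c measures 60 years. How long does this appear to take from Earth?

Proper time Δt₀ = 60 years
γ = 1/√(1 - 0.719²) = 1.4388
Δt = γΔt₀ = 1.4388 × 60 = 86.33 years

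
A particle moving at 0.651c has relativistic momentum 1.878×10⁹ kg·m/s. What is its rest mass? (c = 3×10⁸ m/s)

γ = 1/√(1 - 0.651²) = 1.3174
v = 0.651 × 3×10⁸ = 1.953×10⁸ m/s
m = p/(γv) = 1.878×10⁹/(1.3174 × 1.953×10⁸) = 7.299 kg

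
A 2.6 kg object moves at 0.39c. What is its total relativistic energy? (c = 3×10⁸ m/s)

γ = 1/√(1 - 0.39²) = 1.086
mc² = 2.6 × (3×10⁸)² = 2.340×10¹⁷ J
E = γmc² = 1.086 × 2.340×10¹⁷ = 2.541×10¹⁷ J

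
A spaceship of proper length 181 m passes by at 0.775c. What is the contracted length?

Proper length L₀ = 181 m
γ = 1/√(1 - 0.775²) = 1.582
L = L₀/γ = 181/1.582 = 114.4 m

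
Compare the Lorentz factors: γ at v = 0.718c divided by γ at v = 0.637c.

γ₁ = 1/√(1 - 0.718²) = 1.43669
γ₂ = 1/√(1 - 0.637²) = 1.29725
γ₁/γ₂ = 1.43669/1.29725 = 1.107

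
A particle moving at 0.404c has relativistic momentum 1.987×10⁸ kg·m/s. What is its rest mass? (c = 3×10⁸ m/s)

γ = 1/√(1 - 0.404²) = 1.093
v = 0.404 × 3×10⁸ = 1.212×10⁸ m/s
m = p/(γv) = 1.987×10⁸/(1.093 × 1.212×10⁸) = 1.500 kg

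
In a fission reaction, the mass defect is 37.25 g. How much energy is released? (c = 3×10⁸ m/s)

Convert mass defect: Δm = 37.25 g = 0.03725 kg
E = Δm·c² = 0.03725 × (3×10⁸)²
= 0.03725 × 9×10¹⁶ = 3.353×10¹⁵ J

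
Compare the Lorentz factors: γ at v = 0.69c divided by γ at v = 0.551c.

γ₁ = 1/√(1 - 0.69²) = 1.3816
γ₂ = 1/√(1 - 0.551²) = 1.1983
γ₁/γ₂ = 1.3816/1.1983 = 1.153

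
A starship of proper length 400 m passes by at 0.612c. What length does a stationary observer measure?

Proper length L₀ = 400 m
γ = 1/√(1 - 0.612²) = 1.26445
L = L₀/γ = 400/1.26445 = 316.3 m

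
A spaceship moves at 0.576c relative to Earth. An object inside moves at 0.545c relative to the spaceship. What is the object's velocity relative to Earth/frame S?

u = (u' + v)/(1 + u'v/c²)
Numerator: 0.545 + 0.576 = 1.121
Denominator: 1 + 0.31392 = 1.31392
u = 1.121/1.31392 = 0.8532c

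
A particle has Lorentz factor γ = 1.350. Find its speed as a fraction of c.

From γ = 1/√(1 - v²/c²):
1/γ² = 1/1.350² = 0.5487
v²/c² = 1 - 0.5487 = 0.4513
v/c = √(0.4513) = 0.6718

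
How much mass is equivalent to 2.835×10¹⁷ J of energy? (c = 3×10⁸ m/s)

From E = mc², we get m = E/c²
c² = (3×10⁸)² = 9×10¹⁶ m²/s²
m = 2.835×10¹⁷ / 9×10¹⁶ = 3.150 kg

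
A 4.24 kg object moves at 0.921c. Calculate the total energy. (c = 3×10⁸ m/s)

γ = 1/√(1 - 0.921²) = 2.567
mc² = 4.24 × (3×10⁸)² = 3.816×10¹⁷ J
E = γmc² = 2.567 × 3.816×10¹⁷ = 9.796×10¹⁷ J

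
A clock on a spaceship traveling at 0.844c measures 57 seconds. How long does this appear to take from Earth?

Proper time Δt₀ = 57 seconds
γ = 1/√(1 - 0.844²) = 1.8645
Δt = γΔt₀ = 1.8645 × 57 = 106.3 seconds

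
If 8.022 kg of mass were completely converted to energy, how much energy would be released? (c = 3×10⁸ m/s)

Using E = mc²:
c² = (3×10⁸)² = 9×10¹⁶ m²/s²
E = 8.022 × 9×10¹⁶ = 7.220×10¹⁷ J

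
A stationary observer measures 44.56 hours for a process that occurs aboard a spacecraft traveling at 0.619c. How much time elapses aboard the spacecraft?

Dilated time Δt = 44.56 hours
γ = 1/√(1 - 0.619²) = 1.273
Δt₀ = Δt/γ = 44.56/1.273 = 35.00 hours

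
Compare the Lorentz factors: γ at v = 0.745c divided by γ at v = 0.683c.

γ₁ = 1/√(1 - 0.745²) = 1.499
γ₂ = 1/√(1 - 0.683²) = 1.369
γ₁/γ₂ = 1.499/1.369 = 1.095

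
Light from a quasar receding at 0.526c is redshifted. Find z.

β = 0.526
(1+β)/(1-β) = 1.526/0.474 = 3.2194
√(3.2194) = 1.7943
z = 1.7943 - 1 = 0.7943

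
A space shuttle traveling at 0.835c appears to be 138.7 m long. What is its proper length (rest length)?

Contracted length L = 138.7 m
γ = 1/√(1 - 0.835²) = 1.8174
L₀ = γL = 1.8174 × 138.7 = 252.1 m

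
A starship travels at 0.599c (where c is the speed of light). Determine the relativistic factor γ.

v/c = 0.599, so (v/c)² = 0.358801
1 - (v/c)² = 0.641199
γ = 1/√(0.641199) = 1.249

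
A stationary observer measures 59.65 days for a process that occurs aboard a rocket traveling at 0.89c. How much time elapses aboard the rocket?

Dilated time Δt = 59.65 days
γ = 1/√(1 - 0.89²) = 2.193
Δt₀ = Δt/γ = 59.65/2.193 = 27.20 days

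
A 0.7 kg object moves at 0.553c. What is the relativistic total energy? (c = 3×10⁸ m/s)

γ = 1/√(1 - 0.553²) = 1.2002
mc² = 0.7 × (3×10⁸)² = 6.300×10¹⁶ J
E = γmc² = 1.2002 × 6.300×10¹⁶ = 7.561×10¹⁶ J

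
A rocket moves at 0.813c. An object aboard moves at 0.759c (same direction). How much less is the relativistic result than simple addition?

Classical: u' + v = 0.759 + 0.813 = 1.572c
Relativistic: u = (0.759 + 0.813)/(1 + 0.617067) = 1.572/1.617067 = 0.9721c
Difference: 1.572 - 0.9721 = 0.5999c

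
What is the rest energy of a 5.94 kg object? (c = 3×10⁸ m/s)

c² = (3×10⁸)² = 9.000×10¹⁶ m²/s²
E₀ = mc² = 5.94 × 9.000×10¹⁶ = 5.346×10¹⁷ J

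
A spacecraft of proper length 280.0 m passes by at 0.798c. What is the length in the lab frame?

Proper length L₀ = 280.0 m
γ = 1/√(1 - 0.798²) = 1.6593
L = L₀/γ = 280.0/1.6593 = 168.7 m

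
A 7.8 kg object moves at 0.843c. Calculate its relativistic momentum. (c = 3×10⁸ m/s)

γ = 1/√(1 - 0.843²) = 1.859
v = 0.843 × 3×10⁸ = 2.529×10⁸ m/s
p = γmv = 1.859 × 7.8 × 2.529×10⁸ = 3.667×10⁹ kg·m/s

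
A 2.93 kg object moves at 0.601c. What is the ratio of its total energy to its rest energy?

E = γmc², E₀ = mc²
E/E₀ = γ = 1/√(1 - 0.601²) = 1.251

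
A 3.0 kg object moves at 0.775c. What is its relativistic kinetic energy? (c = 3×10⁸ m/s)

γ = 1/√(1 - 0.775²) = 1.5824
γ - 1 = 0.5824
KE = (γ-1)mc² = 0.5824 × 3.0 × (3×10⁸)² = 1.572×10¹⁷ J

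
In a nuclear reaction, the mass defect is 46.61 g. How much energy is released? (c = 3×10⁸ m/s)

Convert mass defect: Δm = 46.61 g = 0.04661 kg
E = Δm·c² = 0.04661 × (3×10⁸)²
= 0.04661 × 9×10¹⁶ = 4.195×10¹⁵ J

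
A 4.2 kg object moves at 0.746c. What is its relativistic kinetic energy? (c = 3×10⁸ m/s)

γ = 1/√(1 - 0.746²) = 1.5016
γ - 1 = 0.5016
KE = (γ-1)mc² = 0.5016 × 4.2 × (3×10⁸)² = 1.896×10¹⁷ J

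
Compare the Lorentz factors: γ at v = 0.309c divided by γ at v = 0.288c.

γ₁ = 1/√(1 - 0.309²) = 1.051
γ₂ = 1/√(1 - 0.288²) = 1.044
γ₁/γ₂ = 1.051/1.044 = 1.007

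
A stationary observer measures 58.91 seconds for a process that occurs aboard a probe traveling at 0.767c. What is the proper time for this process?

Dilated time Δt = 58.91 seconds
γ = 1/√(1 - 0.767²) = 1.5585
Δt₀ = Δt/γ = 58.91/1.5585 = 37.80 seconds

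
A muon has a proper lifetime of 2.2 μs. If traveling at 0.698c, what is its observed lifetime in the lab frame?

Proper lifetime τ₀ = 2.2 μs
γ = 1/√(1 - 0.698²) = 1.3965
τ = γτ₀ = 1.3965 × 2.2 μs = 3.072 μs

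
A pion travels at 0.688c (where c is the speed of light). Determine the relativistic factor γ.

v/c = 0.688, so (v/c)² = 0.473344
1 - (v/c)² = 0.526656
γ = 1/√(0.526656) = 1.378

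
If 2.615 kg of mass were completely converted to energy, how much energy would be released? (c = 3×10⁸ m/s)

Using E = mc²:
c² = (3×10⁸)² = 9×10¹⁶ m²/s²
E = 2.615 × 9×10¹⁶ = 2.354×10¹⁷ J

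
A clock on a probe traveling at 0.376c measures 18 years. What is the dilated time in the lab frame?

Proper time Δt₀ = 18 years
γ = 1/√(1 - 0.376²) = 1.0792
Δt = γΔt₀ = 1.0792 × 18 = 19.43 years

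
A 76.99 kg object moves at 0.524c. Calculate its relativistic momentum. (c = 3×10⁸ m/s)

γ = 1/√(1 - 0.524²) = 1.174
v = 0.524 × 3×10⁸ = 1.572×10⁸ m/s
p = γmv = 1.174 × 76.99 × 1.572×10⁸ = 1.421×10¹⁰ kg·m/s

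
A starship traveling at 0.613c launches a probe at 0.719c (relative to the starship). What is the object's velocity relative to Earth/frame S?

u = (u' + v)/(1 + u'v/c²)
Numerator: 0.719 + 0.613 = 1.332
Denominator: 1 + 0.440747 = 1.440747
u = 1.332/1.440747 = 0.9245c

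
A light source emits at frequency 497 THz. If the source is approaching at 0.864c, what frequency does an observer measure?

β = v/c = 0.864
(1+β)/(1-β) = 1.864/0.136 = 13.706
Doppler factor = √(13.706) = 3.702
f_obs = 497 × 3.702 = 1840 THz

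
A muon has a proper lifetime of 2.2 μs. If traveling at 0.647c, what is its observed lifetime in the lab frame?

Proper lifetime τ₀ = 2.2 μs
γ = 1/√(1 - 0.647²) = 1.3115
τ = γτ₀ = 1.3115 × 2.2 μs = 2.885 μs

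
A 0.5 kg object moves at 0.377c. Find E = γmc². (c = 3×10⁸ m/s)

γ = 1/√(1 - 0.377²) = 1.07966
mc² = 0.5 × (3×10⁸)² = 4.500×10¹⁶ J
E = γmc² = 1.07966 × 4.500×10¹⁶ = 4.858×10¹⁶ J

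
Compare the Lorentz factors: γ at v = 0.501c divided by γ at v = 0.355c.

γ₁ = 1/√(1 - 0.501²) = 1.1555
γ₂ = 1/√(1 - 0.355²) = 1.0697
γ₁/γ₂ = 1.1555/1.0697 = 1.080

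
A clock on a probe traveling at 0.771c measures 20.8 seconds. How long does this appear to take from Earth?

Proper time Δt₀ = 20.8 seconds
γ = 1/√(1 - 0.771²) = 1.570
Δt = γΔt₀ = 1.570 × 20.8 = 32.66 seconds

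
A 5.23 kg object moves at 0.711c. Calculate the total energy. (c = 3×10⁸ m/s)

γ = 1/√(1 - 0.711²) = 1.4221
mc² = 5.23 × (3×10⁸)² = 4.707×10¹⁷ J
E = γmc² = 1.4221 × 4.707×10¹⁷ = 6.694×10¹⁷ J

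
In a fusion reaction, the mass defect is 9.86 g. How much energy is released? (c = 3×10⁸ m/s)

Convert mass defect: Δm = 9.86 g = 0.00986 kg
E = Δm·c² = 0.00986 × (3×10⁸)²
= 0.00986 × 9×10¹⁶ = 8.874×10¹⁴ J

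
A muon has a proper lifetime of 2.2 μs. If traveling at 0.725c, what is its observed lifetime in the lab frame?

Proper lifetime τ₀ = 2.2 μs
γ = 1/√(1 - 0.725²) = 1.452
τ = γτ₀ = 1.452 × 2.2 μs = 3.194 μs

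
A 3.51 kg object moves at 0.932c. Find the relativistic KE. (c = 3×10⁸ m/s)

γ = 1/√(1 - 0.932²) = 2.7589
γ - 1 = 1.7589
KE = (γ-1)mc² = 1.7589 × 3.51 × (3×10⁸)² = 5.556×10¹⁷ J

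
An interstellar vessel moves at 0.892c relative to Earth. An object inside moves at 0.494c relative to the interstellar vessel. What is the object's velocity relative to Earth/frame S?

u = (u' + v)/(1 + u'v/c²)
Numerator: 0.494 + 0.892 = 1.386
Denominator: 1 + 0.440648 = 1.440648
u = 1.386/1.440648 = 0.9621c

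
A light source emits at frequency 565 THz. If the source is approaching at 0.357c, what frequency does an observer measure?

β = v/c = 0.357
(1+β)/(1-β) = 1.357/0.643 = 2.1104
Doppler factor = √(2.1104) = 1.4527
f_obs = 565 × 1.4527 = 820.8 THz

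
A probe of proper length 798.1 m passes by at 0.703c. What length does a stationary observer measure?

Proper length L₀ = 798.1 m
γ = 1/√(1 - 0.703²) = 1.406
L = L₀/γ = 798.1/1.406 = 567.6 m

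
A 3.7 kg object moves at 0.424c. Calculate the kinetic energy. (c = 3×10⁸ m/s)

γ = 1/√(1 - 0.424²) = 1.10416
γ - 1 = 0.10416
KE = (γ-1)mc² = 0.10416 × 3.7 × (3×10⁸)² = 3.469×10¹⁶ J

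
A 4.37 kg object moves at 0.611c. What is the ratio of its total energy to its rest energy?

E = γmc², E₀ = mc²
E/E₀ = γ = 1/√(1 - 0.611²) = 1.263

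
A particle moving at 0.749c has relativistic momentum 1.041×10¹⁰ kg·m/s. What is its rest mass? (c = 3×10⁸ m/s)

γ = 1/√(1 - 0.749²) = 1.509
v = 0.749 × 3×10⁸ = 2.247×10⁸ m/s
m = p/(γv) = 1.041×10¹⁰/(1.509 × 2.247×10⁸) = 30.70 kg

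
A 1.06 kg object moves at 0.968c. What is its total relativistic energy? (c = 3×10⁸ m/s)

γ = 1/√(1 - 0.968²) = 3.985
mc² = 1.06 × (3×10⁸)² = 9.540×10¹⁶ J
E = γmc² = 3.985 × 9.540×10¹⁶ = 3.802×10¹⁷ J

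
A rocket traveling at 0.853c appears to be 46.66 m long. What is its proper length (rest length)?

Contracted length L = 46.66 m
γ = 1/√(1 - 0.853²) = 1.916
L₀ = γL = 1.916 × 46.66 = 89.40 m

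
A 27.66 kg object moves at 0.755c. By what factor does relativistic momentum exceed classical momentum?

p_rel = γmv, p_class = mv
Ratio = γ = 1/√(1 - 0.755²) = 1.525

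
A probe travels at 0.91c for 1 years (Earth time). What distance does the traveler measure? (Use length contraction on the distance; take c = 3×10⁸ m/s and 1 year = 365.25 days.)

Earth distance: d = v × t = 0.91c × 1 yr = 8.615×10¹⁵ m
γ = 2.412
d' = d/γ = 8.615×10¹⁵/2.412 = 3.572×10¹⁵ m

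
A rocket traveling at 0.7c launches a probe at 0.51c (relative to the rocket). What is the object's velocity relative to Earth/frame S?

u = (u' + v)/(1 + u'v/c²)
Numerator: 0.51 + 0.7 = 1.21
Denominator: 1 + 0.357 = 1.357
u = 1.21/1.357 = 0.8917c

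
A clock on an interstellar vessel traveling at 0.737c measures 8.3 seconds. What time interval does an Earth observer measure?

Proper time Δt₀ = 8.3 seconds
γ = 1/√(1 - 0.737²) = 1.480
Δt = γΔt₀ = 1.480 × 8.3 = 12.28 seconds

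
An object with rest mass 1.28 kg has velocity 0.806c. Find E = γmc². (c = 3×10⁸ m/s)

γ = 1/√(1 - 0.806²) = 1.689
mc² = 1.28 × (3×10⁸)² = 1.152×10¹⁷ J
E = γmc² = 1.689 × 1.152×10¹⁷ = 1.946×10¹⁷ J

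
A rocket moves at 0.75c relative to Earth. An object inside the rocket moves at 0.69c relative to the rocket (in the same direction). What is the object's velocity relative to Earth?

u = (u' + v)/(1 + u'v/c²)
Numerator: 0.69 + 0.75 = 1.44
Denominator: 1 + 0.5175 = 1.5175
u = 1.44/1.5175 = 0.9489c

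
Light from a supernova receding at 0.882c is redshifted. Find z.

β = 0.882
(1+β)/(1-β) = 1.882/0.118 = 15.95
√(15.95) = 3.994
z = 3.994 - 1 = 2.994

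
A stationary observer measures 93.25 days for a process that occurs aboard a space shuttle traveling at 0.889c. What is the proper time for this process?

Dilated time Δt = 93.25 days
γ = 1/√(1 - 0.889²) = 2.184
Δt₀ = Δt/γ = 93.25/2.184 = 42.70 days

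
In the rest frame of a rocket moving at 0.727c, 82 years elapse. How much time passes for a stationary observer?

Proper time Δt₀ = 82 years
γ = 1/√(1 - 0.727²) = 1.456
Δt = γΔt₀ = 1.456 × 82 = 119.4 years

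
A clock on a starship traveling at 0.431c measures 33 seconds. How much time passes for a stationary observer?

Proper time Δt₀ = 33 seconds
γ = 1/√(1 - 0.431²) = 1.1082
Δt = γΔt₀ = 1.1082 × 33 = 36.57 seconds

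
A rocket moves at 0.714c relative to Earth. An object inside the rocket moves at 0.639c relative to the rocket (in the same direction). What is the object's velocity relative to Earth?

u = (u' + v)/(1 + u'v/c²)
Numerator: 0.639 + 0.714 = 1.353
Denominator: 1 + 0.456246 = 1.456246
u = 1.353/1.456246 = 0.9291c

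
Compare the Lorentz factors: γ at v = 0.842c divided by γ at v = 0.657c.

γ₁ = 1/√(1 - 0.842²) = 1.8536
γ₂ = 1/√(1 - 0.657²) = 1.3265
γ₁/γ₂ = 1.8536/1.3265 = 1.397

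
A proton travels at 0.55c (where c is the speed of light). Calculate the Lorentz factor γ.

v/c = 0.55, so (v/c)² = 0.3025
1 - (v/c)² = 0.6975
γ = 1/√(0.6975) = 1.197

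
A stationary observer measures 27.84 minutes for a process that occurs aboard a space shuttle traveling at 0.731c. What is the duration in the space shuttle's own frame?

Dilated time Δt = 27.84 minutes
γ = 1/√(1 - 0.731²) = 1.465
Δt₀ = Δt/γ = 27.84/1.465 = 19.00 minutes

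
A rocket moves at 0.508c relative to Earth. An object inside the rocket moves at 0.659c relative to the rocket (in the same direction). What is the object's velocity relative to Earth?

u = (u' + v)/(1 + u'v/c²)
Numerator: 0.659 + 0.508 = 1.167
Denominator: 1 + 0.334772 = 1.334772
u = 1.167/1.334772 = 0.8743c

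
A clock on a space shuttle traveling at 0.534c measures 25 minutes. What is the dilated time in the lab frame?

Proper time Δt₀ = 25 minutes
γ = 1/√(1 - 0.534²) = 1.1828
Δt = γΔt₀ = 1.1828 × 25 = 29.57 minutes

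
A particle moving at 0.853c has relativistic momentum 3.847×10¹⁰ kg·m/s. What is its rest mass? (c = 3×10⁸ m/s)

γ = 1/√(1 - 0.853²) = 1.916
v = 0.853 × 3×10⁸ = 2.559×10⁸ m/s
m = p/(γv) = 3.847×10¹⁰/(1.916 × 2.559×10⁸) = 78.46 kg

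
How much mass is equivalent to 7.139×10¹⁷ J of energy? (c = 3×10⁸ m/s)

From E = mc², we get m = E/c²
c² = (3×10⁸)² = 9×10¹⁶ m²/s²
m = 7.139×10¹⁷ / 9×10¹⁶ = 7.932 kg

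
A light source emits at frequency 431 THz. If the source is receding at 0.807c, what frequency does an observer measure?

β = v/c = 0.807
(1-β)/(1+β) = 0.193/1.807 = 0.1068
Doppler factor = √(0.1068) = 0.3268
f_obs = 431 × 0.3268 = 140.9 THz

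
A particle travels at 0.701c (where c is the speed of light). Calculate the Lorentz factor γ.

v/c = 0.701, so (v/c)² = 0.491401
1 - (v/c)² = 0.508599
γ = 1/√(0.508599) = 1.402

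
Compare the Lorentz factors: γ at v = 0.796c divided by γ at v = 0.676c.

γ₁ = 1/√(1 - 0.796²) = 1.652
γ₂ = 1/√(1 - 0.676²) = 1.357
γ₁/γ₂ = 1.652/1.357 = 1.217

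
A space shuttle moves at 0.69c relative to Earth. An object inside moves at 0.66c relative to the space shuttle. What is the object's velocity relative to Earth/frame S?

u = (u' + v)/(1 + u'v/c²)
Numerator: 0.66 + 0.69 = 1.35
Denominator: 1 + 0.4554 = 1.4554
u = 1.35/1.4554 = 0.9276c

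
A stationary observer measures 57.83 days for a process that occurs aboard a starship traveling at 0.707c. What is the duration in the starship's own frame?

Dilated time Δt = 57.83 days
γ = 1/√(1 - 0.707²) = 1.414
Δt₀ = Δt/γ = 57.83/1.414 = 40.90 days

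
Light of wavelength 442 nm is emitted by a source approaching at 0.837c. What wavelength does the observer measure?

β = 0.837
Wavelength Doppler factor = √(0.163/1.837) = √(0.08873) = 0.2979
λ_obs = 442 × 0.2979 = 131.7 nm (blueshift)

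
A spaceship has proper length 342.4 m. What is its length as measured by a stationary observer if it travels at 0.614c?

Proper length L₀ = 342.4 m
γ = 1/√(1 - 0.614²) = 1.2669
L = L₀/γ = 342.4/1.2669 = 270.3 m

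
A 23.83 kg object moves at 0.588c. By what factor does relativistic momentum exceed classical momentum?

p_rel = γmv, p_class = mv
Ratio = γ = 1/√(1 - 0.588²) = 1.236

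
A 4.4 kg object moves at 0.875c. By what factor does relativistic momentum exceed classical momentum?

p_rel = γmv, p_class = mv
Ratio = γ = 1/√(1 - 0.875²) = 2.066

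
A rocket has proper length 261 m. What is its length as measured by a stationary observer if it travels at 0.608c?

Proper length L₀ = 261 m
γ = 1/√(1 - 0.608²) = 1.2595
L = L₀/γ = 261/1.2595 = 207.2 m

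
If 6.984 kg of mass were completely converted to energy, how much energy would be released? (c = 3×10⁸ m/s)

Using E = mc²:
c² = (3×10⁸)² = 9×10¹⁶ m²/s²
E = 6.984 × 9×10¹⁶ = 6.286×10¹⁷ J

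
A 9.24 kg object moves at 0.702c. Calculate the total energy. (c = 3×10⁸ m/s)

γ = 1/√(1 - 0.702²) = 1.404
mc² = 9.24 × (3×10⁸)² = 8.316×10¹⁷ J
E = γmc² = 1.404 × 8.316×10¹⁷ = 1.168×10¹⁸ J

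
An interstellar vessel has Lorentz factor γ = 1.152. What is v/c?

From γ = 1/√(1 - v²/c²):
1/γ² = 1/1.152² = 0.7535
v²/c² = 1 - 0.7535 = 0.2465
v/c = √(0.2465) = 0.4965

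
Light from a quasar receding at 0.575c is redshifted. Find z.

β = 0.575
(1+β)/(1-β) = 1.575/0.425 = 3.706
√(3.706) = 1.9251
z = 1.9251 - 1 = 0.9251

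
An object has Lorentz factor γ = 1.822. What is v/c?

From γ = 1/√(1 - v²/c²):
1/γ² = 1/1.822² = 0.3012
v²/c² = 1 - 0.3012 = 0.6988
v/c = √(0.6988) = 0.8359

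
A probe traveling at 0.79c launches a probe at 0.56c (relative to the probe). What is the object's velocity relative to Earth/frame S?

u = (u' + v)/(1 + u'v/c²)
Numerator: 0.56 + 0.79 = 1.35
Denominator: 1 + 0.4424 = 1.4424
u = 1.35/1.4424 = 0.9359c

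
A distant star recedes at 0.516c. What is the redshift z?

β = 0.516
(1+β)/(1-β) = 1.516/0.484 = 3.1322
√(3.1322) = 1.7698
z = 1.7698 - 1 = 0.7698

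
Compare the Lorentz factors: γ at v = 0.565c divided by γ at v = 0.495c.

γ₁ = 1/√(1 - 0.565²) = 1.212
γ₂ = 1/√(1 - 0.495²) = 1.151
γ₁/γ₂ = 1.212/1.151 = 1.053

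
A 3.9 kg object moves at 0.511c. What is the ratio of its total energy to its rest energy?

E = γmc², E₀ = mc²
E/E₀ = γ = 1/√(1 - 0.511²) = 1.163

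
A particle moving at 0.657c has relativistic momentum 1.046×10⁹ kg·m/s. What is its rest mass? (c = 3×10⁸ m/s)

γ = 1/√(1 - 0.657²) = 1.3265
v = 0.657 × 3×10⁸ = 1.971×10⁸ m/s
m = p/(γv) = 1.046×10⁹/(1.3265 × 1.971×10⁸) = 4.001 kg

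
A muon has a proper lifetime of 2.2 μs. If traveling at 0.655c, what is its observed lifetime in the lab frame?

Proper lifetime τ₀ = 2.2 μs
γ = 1/√(1 - 0.655²) = 1.323
τ = γτ₀ = 1.323 × 2.2 μs = 2.911 μs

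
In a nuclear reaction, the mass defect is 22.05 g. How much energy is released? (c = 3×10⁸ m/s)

Convert mass defect: Δm = 22.05 g = 0.02205 kg
E = Δm·c² = 0.02205 × (3×10⁸)²
= 0.02205 × 9×10¹⁶ = 1.985×10¹⁵ J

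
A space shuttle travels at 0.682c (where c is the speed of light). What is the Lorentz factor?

v/c = 0.682, so (v/c)² = 0.465124
1 - (v/c)² = 0.534876
γ = 1/√(0.534876) = 1.367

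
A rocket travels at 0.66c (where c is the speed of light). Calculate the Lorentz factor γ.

v/c = 0.66, so (v/c)² = 0.4356
1 - (v/c)² = 0.5644
γ = 1/√(0.5644) = 1.331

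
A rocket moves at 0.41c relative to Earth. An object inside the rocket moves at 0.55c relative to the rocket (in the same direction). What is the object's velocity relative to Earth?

u = (u' + v)/(1 + u'v/c²)
Numerator: 0.55 + 0.41 = 0.96
Denominator: 1 + 0.2255 = 1.2255
u = 0.96/1.2255 = 0.7834c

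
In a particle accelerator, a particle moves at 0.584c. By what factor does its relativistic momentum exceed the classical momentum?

p_rel = γmv, p_class = mv
Ratio = γ = 1/√(1 - 0.584²)
= 1/√(0.658944) = 1.232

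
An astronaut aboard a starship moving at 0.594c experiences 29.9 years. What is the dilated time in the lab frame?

Proper time Δt₀ = 29.9 years
γ = 1/√(1 - 0.594²) = 1.243
Δt = γΔt₀ = 1.243 × 29.9 = 37.17 years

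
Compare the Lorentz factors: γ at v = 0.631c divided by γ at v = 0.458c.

γ₁ = 1/√(1 - 0.631²) = 1.289
γ₂ = 1/√(1 - 0.458²) = 1.125
γ₁/γ₂ = 1.289/1.125 = 1.146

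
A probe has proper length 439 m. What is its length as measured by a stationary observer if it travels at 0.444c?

Proper length L₀ = 439 m
γ = 1/√(1 - 0.444²) = 1.116
L = L₀/γ = 439/1.116 = 393.4 m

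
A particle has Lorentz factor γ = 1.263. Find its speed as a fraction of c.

From γ = 1/√(1 - v²/c²):
1/γ² = 1/1.263² = 0.6269
v²/c² = 1 - 0.6269 = 0.3731
v/c = √(0.3731) = 0.6108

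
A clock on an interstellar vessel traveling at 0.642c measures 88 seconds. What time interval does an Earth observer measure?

Proper time Δt₀ = 88 seconds
γ = 1/√(1 - 0.642²) = 1.304
Δt = γΔt₀ = 1.304 × 88 = 114.8 seconds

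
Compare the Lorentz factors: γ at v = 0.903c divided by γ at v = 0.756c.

γ₁ = 1/√(1 - 0.903²) = 2.328
γ₂ = 1/√(1 - 0.756²) = 1.528
γ₁/γ₂ = 2.328/1.528 = 1.524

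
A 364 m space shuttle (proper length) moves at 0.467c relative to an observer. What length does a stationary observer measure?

Proper length L₀ = 364 m
γ = 1/√(1 - 0.467²) = 1.1309
L = L₀/γ = 364/1.1309 = 321.9 m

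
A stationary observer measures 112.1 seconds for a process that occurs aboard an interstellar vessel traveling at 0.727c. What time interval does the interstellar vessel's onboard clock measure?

Dilated time Δt = 112.1 seconds
γ = 1/√(1 - 0.727²) = 1.4564
Δt₀ = Δt/γ = 112.1/1.4564 = 76.97 seconds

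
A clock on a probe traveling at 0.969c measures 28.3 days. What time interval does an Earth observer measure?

Proper time Δt₀ = 28.3 days
γ = 1/√(1 - 0.969²) = 4.0476
Δt = γΔt₀ = 4.0476 × 28.3 = 114.5 days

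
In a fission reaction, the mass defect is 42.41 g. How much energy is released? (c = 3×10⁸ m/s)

Convert mass defect: Δm = 42.41 g = 0.04241 kg
E = Δm·c² = 0.04241 × (3×10⁸)²
= 0.04241 × 9×10¹⁶ = 3.817×10¹⁵ J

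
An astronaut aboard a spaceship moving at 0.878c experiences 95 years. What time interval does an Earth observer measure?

Proper time Δt₀ = 95 years
γ = 1/√(1 - 0.878²) = 2.089
Δt = γΔt₀ = 2.089 × 95 = 198.5 years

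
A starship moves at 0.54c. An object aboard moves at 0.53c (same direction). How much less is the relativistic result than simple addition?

Classical: u' + v = 0.53 + 0.54 = 1.07c
Relativistic: u = (0.53 + 0.54)/(1 + 0.2862) = 1.07/1.2862 = 0.8319c
Difference: 1.07 - 0.8319 = 0.2381c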